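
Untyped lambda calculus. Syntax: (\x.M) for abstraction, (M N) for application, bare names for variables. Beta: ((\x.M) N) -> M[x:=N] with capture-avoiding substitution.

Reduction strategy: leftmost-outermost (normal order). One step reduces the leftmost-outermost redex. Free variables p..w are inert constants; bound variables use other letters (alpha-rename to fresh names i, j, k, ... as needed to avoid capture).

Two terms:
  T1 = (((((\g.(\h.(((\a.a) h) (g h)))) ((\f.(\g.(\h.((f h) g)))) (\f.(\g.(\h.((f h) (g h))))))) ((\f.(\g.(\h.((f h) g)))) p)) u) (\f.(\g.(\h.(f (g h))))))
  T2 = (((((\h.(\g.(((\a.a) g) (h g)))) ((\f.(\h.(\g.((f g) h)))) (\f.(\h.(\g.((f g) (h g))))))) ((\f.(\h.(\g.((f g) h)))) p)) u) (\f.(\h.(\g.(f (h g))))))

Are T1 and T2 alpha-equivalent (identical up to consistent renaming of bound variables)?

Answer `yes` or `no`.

Term 1: (((((\g.(\h.(((\a.a) h) (g h)))) ((\f.(\g.(\h.((f h) g)))) (\f.(\g.(\h.((f h) (g h))))))) ((\f.(\g.(\h.((f h) g)))) p)) u) (\f.(\g.(\h.(f (g h))))))
Term 2: (((((\h.(\g.(((\a.a) g) (h g)))) ((\f.(\h.(\g.((f g) h)))) (\f.(\h.(\g.((f g) (h g))))))) ((\f.(\h.(\g.((f g) h)))) p)) u) (\f.(\h.(\g.(f (h g))))))
Alpha-equivalence: compare structure up to binder renaming.
Result: True

Answer: yes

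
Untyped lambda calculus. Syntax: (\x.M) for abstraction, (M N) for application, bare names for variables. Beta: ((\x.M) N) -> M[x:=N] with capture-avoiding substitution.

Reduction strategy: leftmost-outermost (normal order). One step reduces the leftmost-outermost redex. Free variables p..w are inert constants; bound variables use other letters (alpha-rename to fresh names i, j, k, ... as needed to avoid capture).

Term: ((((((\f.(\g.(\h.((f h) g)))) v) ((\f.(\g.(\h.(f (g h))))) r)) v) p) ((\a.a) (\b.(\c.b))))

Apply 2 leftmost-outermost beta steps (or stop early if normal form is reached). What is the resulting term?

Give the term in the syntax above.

Answer: ((((\h.((v h) ((\f.(\g.(\h.(f (g h))))) r))) v) p) ((\a.a) (\b.(\c.b))))

Derivation:
Step 0: ((((((\f.(\g.(\h.((f h) g)))) v) ((\f.(\g.(\h.(f (g h))))) r)) v) p) ((\a.a) (\b.(\c.b))))
Step 1: (((((\g.(\h.((v h) g))) ((\f.(\g.(\h.(f (g h))))) r)) v) p) ((\a.a) (\b.(\c.b))))
Step 2: ((((\h.((v h) ((\f.(\g.(\h.(f (g h))))) r))) v) p) ((\a.a) (\b.(\c.b))))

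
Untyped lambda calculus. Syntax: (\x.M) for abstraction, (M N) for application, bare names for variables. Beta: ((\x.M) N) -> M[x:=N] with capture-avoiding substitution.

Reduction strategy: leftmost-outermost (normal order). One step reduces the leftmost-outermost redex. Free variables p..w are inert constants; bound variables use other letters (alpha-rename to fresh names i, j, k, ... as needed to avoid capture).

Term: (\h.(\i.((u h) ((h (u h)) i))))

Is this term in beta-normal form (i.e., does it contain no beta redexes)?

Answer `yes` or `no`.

Term: (\h.(\i.((u h) ((h (u h)) i))))
No beta redexes found.

Answer: yes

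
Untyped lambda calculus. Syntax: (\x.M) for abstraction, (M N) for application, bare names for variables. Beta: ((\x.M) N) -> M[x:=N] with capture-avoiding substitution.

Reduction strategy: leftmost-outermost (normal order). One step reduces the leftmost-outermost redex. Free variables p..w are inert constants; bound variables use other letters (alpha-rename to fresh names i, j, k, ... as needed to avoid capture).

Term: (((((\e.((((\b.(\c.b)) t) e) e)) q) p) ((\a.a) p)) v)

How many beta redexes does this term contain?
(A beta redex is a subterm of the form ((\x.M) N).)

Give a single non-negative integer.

Answer: 3

Derivation:
Term: (((((\e.((((\b.(\c.b)) t) e) e)) q) p) ((\a.a) p)) v)
  Redex: ((\e.((((\b.(\c.b)) t) e) e)) q)
  Redex: ((\b.(\c.b)) t)
  Redex: ((\a.a) p)
Total redexes: 3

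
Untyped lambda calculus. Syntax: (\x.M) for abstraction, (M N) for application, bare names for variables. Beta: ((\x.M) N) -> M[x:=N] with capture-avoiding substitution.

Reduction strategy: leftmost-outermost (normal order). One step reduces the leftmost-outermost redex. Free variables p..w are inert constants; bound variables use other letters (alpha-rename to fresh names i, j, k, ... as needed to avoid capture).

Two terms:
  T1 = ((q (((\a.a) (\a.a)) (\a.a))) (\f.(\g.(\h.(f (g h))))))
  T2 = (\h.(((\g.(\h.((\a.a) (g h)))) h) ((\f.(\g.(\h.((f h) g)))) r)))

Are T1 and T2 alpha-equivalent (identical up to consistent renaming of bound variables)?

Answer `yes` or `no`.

Answer: no

Derivation:
Term 1: ((q (((\a.a) (\a.a)) (\a.a))) (\f.(\g.(\h.(f (g h))))))
Term 2: (\h.(((\g.(\h.((\a.a) (g h)))) h) ((\f.(\g.(\h.((f h) g)))) r)))
Alpha-equivalence: compare structure up to binder renaming.
Result: False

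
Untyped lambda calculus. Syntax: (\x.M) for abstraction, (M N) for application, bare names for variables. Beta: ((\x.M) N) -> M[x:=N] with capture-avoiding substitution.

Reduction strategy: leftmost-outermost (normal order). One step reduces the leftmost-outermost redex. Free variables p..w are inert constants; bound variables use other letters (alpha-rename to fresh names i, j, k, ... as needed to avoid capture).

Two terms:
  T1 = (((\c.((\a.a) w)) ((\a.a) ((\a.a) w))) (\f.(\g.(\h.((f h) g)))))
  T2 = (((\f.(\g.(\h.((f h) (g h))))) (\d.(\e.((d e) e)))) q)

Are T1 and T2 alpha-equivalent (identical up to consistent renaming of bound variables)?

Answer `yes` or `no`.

Answer: no

Derivation:
Term 1: (((\c.((\a.a) w)) ((\a.a) ((\a.a) w))) (\f.(\g.(\h.((f h) g)))))
Term 2: (((\f.(\g.(\h.((f h) (g h))))) (\d.(\e.((d e) e)))) q)
Alpha-equivalence: compare structure up to binder renaming.
Result: False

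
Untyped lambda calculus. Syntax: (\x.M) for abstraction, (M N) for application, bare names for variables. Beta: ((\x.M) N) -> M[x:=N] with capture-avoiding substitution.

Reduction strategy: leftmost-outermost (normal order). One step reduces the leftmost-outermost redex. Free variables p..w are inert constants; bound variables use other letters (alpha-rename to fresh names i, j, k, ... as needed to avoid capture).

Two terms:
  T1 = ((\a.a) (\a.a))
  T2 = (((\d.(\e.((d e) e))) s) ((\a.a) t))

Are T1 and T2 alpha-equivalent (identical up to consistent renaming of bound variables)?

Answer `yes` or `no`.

Answer: no

Derivation:
Term 1: ((\a.a) (\a.a))
Term 2: (((\d.(\e.((d e) e))) s) ((\a.a) t))
Alpha-equivalence: compare structure up to binder renaming.
Result: False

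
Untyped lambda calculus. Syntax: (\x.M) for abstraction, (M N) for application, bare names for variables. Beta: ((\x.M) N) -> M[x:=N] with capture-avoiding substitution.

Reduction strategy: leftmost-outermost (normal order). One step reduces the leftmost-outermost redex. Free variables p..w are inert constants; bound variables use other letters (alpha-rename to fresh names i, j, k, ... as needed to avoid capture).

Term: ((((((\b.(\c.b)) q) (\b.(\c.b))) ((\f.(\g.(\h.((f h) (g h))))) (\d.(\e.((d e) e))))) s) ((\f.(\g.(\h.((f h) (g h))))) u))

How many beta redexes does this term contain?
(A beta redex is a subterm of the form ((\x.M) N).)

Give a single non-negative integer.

Term: ((((((\b.(\c.b)) q) (\b.(\c.b))) ((\f.(\g.(\h.((f h) (g h))))) (\d.(\e.((d e) e))))) s) ((\f.(\g.(\h.((f h) (g h))))) u))
  Redex: ((\b.(\c.b)) q)
  Redex: ((\f.(\g.(\h.((f h) (g h))))) (\d.(\e.((d e) e))))
  Redex: ((\f.(\g.(\h.((f h) (g h))))) u)
Total redexes: 3

Answer: 3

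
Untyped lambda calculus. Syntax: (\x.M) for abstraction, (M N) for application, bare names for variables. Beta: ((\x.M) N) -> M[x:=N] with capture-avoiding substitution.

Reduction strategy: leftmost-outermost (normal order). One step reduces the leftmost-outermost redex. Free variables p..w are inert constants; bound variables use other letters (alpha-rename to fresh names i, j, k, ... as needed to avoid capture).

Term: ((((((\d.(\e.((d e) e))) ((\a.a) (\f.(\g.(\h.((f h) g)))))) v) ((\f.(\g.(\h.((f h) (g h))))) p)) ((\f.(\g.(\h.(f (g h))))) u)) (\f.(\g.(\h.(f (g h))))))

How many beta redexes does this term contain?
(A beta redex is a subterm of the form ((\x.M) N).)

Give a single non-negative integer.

Answer: 4

Derivation:
Term: ((((((\d.(\e.((d e) e))) ((\a.a) (\f.(\g.(\h.((f h) g)))))) v) ((\f.(\g.(\h.((f h) (g h))))) p)) ((\f.(\g.(\h.(f (g h))))) u)) (\f.(\g.(\h.(f (g h))))))
  Redex: ((\d.(\e.((d e) e))) ((\a.a) (\f.(\g.(\h.((f h) g))))))
  Redex: ((\a.a) (\f.(\g.(\h.((f h) g)))))
  Redex: ((\f.(\g.(\h.((f h) (g h))))) p)
  Redex: ((\f.(\g.(\h.(f (g h))))) u)
Total redexes: 4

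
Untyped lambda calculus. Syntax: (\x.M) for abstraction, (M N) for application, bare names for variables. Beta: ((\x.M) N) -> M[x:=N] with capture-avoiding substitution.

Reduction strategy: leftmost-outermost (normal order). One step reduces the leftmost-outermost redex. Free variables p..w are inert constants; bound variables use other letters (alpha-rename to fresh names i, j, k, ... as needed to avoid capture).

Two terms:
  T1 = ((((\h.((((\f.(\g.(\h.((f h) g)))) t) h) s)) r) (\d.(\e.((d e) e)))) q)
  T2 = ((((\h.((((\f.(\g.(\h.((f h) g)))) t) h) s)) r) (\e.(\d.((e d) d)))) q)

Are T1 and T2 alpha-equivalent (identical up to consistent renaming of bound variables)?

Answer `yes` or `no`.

Answer: yes

Derivation:
Term 1: ((((\h.((((\f.(\g.(\h.((f h) g)))) t) h) s)) r) (\d.(\e.((d e) e)))) q)
Term 2: ((((\h.((((\f.(\g.(\h.((f h) g)))) t) h) s)) r) (\e.(\d.((e d) d)))) q)
Alpha-equivalence: compare structure up to binder renaming.
Result: True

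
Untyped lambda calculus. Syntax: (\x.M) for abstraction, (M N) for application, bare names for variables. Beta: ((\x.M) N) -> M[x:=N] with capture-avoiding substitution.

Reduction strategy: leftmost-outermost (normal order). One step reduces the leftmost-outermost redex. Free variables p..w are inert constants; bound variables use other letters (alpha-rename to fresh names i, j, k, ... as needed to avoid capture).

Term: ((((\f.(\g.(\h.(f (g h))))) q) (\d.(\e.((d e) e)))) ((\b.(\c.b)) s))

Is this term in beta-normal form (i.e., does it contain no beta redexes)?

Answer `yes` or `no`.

Answer: no

Derivation:
Term: ((((\f.(\g.(\h.(f (g h))))) q) (\d.(\e.((d e) e)))) ((\b.(\c.b)) s))
Found 2 beta redex(es).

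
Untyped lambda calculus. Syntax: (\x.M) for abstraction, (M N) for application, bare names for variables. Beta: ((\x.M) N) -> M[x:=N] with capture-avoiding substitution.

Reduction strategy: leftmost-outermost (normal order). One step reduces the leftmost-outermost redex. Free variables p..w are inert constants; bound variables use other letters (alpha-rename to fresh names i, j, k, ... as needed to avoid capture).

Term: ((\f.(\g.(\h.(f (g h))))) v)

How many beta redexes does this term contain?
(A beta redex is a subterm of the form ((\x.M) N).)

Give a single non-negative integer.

Answer: 1

Derivation:
Term: ((\f.(\g.(\h.(f (g h))))) v)
  Redex: ((\f.(\g.(\h.(f (g h))))) v)
Total redexes: 1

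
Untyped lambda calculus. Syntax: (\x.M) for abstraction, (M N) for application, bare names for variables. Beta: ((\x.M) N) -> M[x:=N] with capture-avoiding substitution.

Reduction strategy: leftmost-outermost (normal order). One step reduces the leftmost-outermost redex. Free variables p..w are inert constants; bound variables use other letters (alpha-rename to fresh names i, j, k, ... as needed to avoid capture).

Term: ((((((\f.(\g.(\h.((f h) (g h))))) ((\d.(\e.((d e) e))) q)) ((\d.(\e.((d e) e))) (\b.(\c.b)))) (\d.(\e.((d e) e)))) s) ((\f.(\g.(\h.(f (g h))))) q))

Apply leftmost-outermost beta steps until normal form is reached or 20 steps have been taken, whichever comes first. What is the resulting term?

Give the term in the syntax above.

Step 0: ((((((\f.(\g.(\h.((f h) (g h))))) ((\d.(\e.((d e) e))) q)) ((\d.(\e.((d e) e))) (\b.(\c.b)))) (\d.(\e.((d e) e)))) s) ((\f.(\g.(\h.(f (g h))))) q))
Step 1: (((((\g.(\h.((((\d.(\e.((d e) e))) q) h) (g h)))) ((\d.(\e.((d e) e))) (\b.(\c.b)))) (\d.(\e.((d e) e)))) s) ((\f.(\g.(\h.(f (g h))))) q))
Step 2: ((((\h.((((\d.(\e.((d e) e))) q) h) (((\d.(\e.((d e) e))) (\b.(\c.b))) h))) (\d.(\e.((d e) e)))) s) ((\f.(\g.(\h.(f (g h))))) q))
Step 3: ((((((\d.(\e.((d e) e))) q) (\d.(\e.((d e) e)))) (((\d.(\e.((d e) e))) (\b.(\c.b))) (\d.(\e.((d e) e))))) s) ((\f.(\g.(\h.(f (g h))))) q))
Step 4: (((((\e.((q e) e)) (\d.(\e.((d e) e)))) (((\d.(\e.((d e) e))) (\b.(\c.b))) (\d.(\e.((d e) e))))) s) ((\f.(\g.(\h.(f (g h))))) q))
Step 5: (((((q (\d.(\e.((d e) e)))) (\d.(\e.((d e) e)))) (((\d.(\e.((d e) e))) (\b.(\c.b))) (\d.(\e.((d e) e))))) s) ((\f.(\g.(\h.(f (g h))))) q))
Step 6: (((((q (\d.(\e.((d e) e)))) (\d.(\e.((d e) e)))) ((\e.(((\b.(\c.b)) e) e)) (\d.(\e.((d e) e))))) s) ((\f.(\g.(\h.(f (g h))))) q))
Step 7: (((((q (\d.(\e.((d e) e)))) (\d.(\e.((d e) e)))) (((\b.(\c.b)) (\d.(\e.((d e) e)))) (\d.(\e.((d e) e))))) s) ((\f.(\g.(\h.(f (g h))))) q))
Step 8: (((((q (\d.(\e.((d e) e)))) (\d.(\e.((d e) e)))) ((\c.(\d.(\e.((d e) e)))) (\d.(\e.((d e) e))))) s) ((\f.(\g.(\h.(f (g h))))) q))
Step 9: (((((q (\d.(\e.((d e) e)))) (\d.(\e.((d e) e)))) (\d.(\e.((d e) e)))) s) ((\f.(\g.(\h.(f (g h))))) q))
Step 10: (((((q (\d.(\e.((d e) e)))) (\d.(\e.((d e) e)))) (\d.(\e.((d e) e)))) s) (\g.(\h.(q (g h)))))

Answer: (((((q (\d.(\e.((d e) e)))) (\d.(\e.((d e) e)))) (\d.(\e.((d e) e)))) s) (\g.(\h.(q (g h)))))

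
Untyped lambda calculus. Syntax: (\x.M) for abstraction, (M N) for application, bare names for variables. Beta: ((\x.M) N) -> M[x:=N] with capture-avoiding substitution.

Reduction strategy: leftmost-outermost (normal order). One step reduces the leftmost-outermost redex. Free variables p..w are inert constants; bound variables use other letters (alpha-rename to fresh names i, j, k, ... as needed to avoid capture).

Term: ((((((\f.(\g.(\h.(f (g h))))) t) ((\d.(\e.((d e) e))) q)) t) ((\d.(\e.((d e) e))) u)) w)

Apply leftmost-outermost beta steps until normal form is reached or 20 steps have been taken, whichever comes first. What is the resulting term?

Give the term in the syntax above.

Step 0: ((((((\f.(\g.(\h.(f (g h))))) t) ((\d.(\e.((d e) e))) q)) t) ((\d.(\e.((d e) e))) u)) w)
Step 1: (((((\g.(\h.(t (g h)))) ((\d.(\e.((d e) e))) q)) t) ((\d.(\e.((d e) e))) u)) w)
Step 2: ((((\h.(t (((\d.(\e.((d e) e))) q) h))) t) ((\d.(\e.((d e) e))) u)) w)
Step 3: (((t (((\d.(\e.((d e) e))) q) t)) ((\d.(\e.((d e) e))) u)) w)
Step 4: (((t ((\e.((q e) e)) t)) ((\d.(\e.((d e) e))) u)) w)
Step 5: (((t ((q t) t)) ((\d.(\e.((d e) e))) u)) w)
Step 6: (((t ((q t) t)) (\e.((u e) e))) w)

Answer: (((t ((q t) t)) (\e.((u e) e))) w)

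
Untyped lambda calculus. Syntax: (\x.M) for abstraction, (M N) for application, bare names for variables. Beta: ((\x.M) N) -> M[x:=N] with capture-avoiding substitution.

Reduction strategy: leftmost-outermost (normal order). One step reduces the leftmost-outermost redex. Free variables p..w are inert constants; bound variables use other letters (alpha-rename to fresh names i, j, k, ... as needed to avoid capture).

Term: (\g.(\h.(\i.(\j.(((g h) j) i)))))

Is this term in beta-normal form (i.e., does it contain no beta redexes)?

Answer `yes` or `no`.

Answer: yes

Derivation:
Term: (\g.(\h.(\i.(\j.(((g h) j) i)))))
No beta redexes found.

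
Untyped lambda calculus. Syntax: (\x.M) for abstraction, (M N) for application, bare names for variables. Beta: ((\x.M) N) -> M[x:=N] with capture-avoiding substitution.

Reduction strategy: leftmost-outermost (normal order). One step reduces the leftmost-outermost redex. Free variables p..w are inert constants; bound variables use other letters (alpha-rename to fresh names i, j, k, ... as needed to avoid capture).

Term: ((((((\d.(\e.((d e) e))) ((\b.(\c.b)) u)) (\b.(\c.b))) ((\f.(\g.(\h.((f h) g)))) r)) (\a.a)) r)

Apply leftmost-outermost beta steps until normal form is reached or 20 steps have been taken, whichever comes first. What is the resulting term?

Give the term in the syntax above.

Step 0: ((((((\d.(\e.((d e) e))) ((\b.(\c.b)) u)) (\b.(\c.b))) ((\f.(\g.(\h.((f h) g)))) r)) (\a.a)) r)
Step 1: (((((\e.((((\b.(\c.b)) u) e) e)) (\b.(\c.b))) ((\f.(\g.(\h.((f h) g)))) r)) (\a.a)) r)
Step 2: (((((((\b.(\c.b)) u) (\b.(\c.b))) (\b.(\c.b))) ((\f.(\g.(\h.((f h) g)))) r)) (\a.a)) r)
Step 3: ((((((\c.u) (\b.(\c.b))) (\b.(\c.b))) ((\f.(\g.(\h.((f h) g)))) r)) (\a.a)) r)
Step 4: ((((u (\b.(\c.b))) ((\f.(\g.(\h.((f h) g)))) r)) (\a.a)) r)
Step 5: ((((u (\b.(\c.b))) (\g.(\h.((r h) g)))) (\a.a)) r)

Answer: ((((u (\b.(\c.b))) (\g.(\h.((r h) g)))) (\a.a)) r)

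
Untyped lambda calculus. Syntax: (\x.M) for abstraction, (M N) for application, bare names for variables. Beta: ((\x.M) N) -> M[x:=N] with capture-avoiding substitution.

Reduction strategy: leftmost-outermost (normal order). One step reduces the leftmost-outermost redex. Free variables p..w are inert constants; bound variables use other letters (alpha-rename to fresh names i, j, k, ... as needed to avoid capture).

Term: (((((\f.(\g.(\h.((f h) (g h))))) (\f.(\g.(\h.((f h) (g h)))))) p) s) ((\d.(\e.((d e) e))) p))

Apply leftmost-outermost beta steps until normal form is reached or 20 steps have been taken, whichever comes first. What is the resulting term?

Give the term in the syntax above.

Step 0: (((((\f.(\g.(\h.((f h) (g h))))) (\f.(\g.(\h.((f h) (g h)))))) p) s) ((\d.(\e.((d e) e))) p))
Step 1: ((((\g.(\h.(((\f.(\g.(\h.((f h) (g h))))) h) (g h)))) p) s) ((\d.(\e.((d e) e))) p))
Step 2: (((\h.(((\f.(\g.(\h.((f h) (g h))))) h) (p h))) s) ((\d.(\e.((d e) e))) p))
Step 3: ((((\f.(\g.(\h.((f h) (g h))))) s) (p s)) ((\d.(\e.((d e) e))) p))
Step 4: (((\g.(\h.((s h) (g h)))) (p s)) ((\d.(\e.((d e) e))) p))
Step 5: ((\h.((s h) ((p s) h))) ((\d.(\e.((d e) e))) p))
Step 6: ((s ((\d.(\e.((d e) e))) p)) ((p s) ((\d.(\e.((d e) e))) p)))
Step 7: ((s (\e.((p e) e))) ((p s) ((\d.(\e.((d e) e))) p)))
Step 8: ((s (\e.((p e) e))) ((p s) (\e.((p e) e))))

Answer: ((s (\e.((p e) e))) ((p s) (\e.((p e) e))))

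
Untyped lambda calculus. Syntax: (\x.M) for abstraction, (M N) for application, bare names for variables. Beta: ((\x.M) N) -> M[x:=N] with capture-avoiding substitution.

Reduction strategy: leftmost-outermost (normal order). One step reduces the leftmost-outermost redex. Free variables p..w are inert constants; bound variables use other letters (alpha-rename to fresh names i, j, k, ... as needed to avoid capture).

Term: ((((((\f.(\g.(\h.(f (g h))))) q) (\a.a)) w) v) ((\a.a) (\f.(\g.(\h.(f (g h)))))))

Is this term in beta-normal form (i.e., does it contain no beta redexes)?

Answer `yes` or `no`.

Answer: no

Derivation:
Term: ((((((\f.(\g.(\h.(f (g h))))) q) (\a.a)) w) v) ((\a.a) (\f.(\g.(\h.(f (g h)))))))
Found 2 beta redex(es).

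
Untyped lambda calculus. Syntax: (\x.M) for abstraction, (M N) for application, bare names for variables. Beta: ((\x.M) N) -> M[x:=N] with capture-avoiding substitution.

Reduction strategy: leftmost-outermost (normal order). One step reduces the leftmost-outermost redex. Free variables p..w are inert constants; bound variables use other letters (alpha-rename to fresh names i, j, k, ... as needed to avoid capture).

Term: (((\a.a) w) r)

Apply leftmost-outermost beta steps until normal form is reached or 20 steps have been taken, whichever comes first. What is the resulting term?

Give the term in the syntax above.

Step 0: (((\a.a) w) r)
Step 1: (w r)

Answer: (w r)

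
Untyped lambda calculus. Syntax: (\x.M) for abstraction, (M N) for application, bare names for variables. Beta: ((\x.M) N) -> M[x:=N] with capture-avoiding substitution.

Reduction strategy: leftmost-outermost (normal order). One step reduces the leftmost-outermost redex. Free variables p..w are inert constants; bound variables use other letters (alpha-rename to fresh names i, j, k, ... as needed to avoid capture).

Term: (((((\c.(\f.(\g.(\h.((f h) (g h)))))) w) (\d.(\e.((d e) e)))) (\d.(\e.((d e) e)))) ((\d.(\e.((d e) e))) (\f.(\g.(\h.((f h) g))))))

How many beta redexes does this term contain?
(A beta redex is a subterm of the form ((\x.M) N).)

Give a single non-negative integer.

Answer: 2

Derivation:
Term: (((((\c.(\f.(\g.(\h.((f h) (g h)))))) w) (\d.(\e.((d e) e)))) (\d.(\e.((d e) e)))) ((\d.(\e.((d e) e))) (\f.(\g.(\h.((f h) g))))))
  Redex: ((\c.(\f.(\g.(\h.((f h) (g h)))))) w)
  Redex: ((\d.(\e.((d e) e))) (\f.(\g.(\h.((f h) g)))))
Total redexes: 2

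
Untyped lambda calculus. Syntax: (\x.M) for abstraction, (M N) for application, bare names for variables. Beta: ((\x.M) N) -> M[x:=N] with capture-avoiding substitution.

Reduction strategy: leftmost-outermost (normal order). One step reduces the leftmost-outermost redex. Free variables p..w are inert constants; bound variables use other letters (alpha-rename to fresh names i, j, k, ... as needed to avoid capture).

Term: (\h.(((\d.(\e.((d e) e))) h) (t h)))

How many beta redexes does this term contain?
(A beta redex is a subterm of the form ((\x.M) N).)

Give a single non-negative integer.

Answer: 1

Derivation:
Term: (\h.(((\d.(\e.((d e) e))) h) (t h)))
  Redex: ((\d.(\e.((d e) e))) h)
Total redexes: 1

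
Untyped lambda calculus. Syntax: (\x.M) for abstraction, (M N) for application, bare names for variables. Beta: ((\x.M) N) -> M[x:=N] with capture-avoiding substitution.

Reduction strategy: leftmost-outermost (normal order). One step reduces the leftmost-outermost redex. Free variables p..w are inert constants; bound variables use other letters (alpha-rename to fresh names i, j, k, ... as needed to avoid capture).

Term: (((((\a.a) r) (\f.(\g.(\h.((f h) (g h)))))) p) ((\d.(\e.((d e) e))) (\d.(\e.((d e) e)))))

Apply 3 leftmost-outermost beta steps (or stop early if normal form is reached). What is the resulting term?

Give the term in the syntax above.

Answer: (((r (\f.(\g.(\h.((f h) (g h)))))) p) (\e.((\i.((e i) i)) e)))

Derivation:
Step 0: (((((\a.a) r) (\f.(\g.(\h.((f h) (g h)))))) p) ((\d.(\e.((d e) e))) (\d.(\e.((d e) e)))))
Step 1: (((r (\f.(\g.(\h.((f h) (g h)))))) p) ((\d.(\e.((d e) e))) (\d.(\e.((d e) e)))))
Step 2: (((r (\f.(\g.(\h.((f h) (g h)))))) p) (\e.(((\d.(\e.((d e) e))) e) e)))
Step 3: (((r (\f.(\g.(\h.((f h) (g h)))))) p) (\e.((\i.((e i) i)) e)))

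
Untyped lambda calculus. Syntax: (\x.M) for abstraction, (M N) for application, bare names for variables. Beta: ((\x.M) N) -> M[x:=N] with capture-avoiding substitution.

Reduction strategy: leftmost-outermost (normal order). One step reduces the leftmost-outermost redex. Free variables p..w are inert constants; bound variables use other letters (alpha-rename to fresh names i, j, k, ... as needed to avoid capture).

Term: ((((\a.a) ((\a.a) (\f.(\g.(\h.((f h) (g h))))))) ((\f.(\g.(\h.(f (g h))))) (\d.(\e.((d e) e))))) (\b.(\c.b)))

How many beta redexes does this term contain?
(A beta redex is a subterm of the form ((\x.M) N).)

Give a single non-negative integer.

Answer: 3

Derivation:
Term: ((((\a.a) ((\a.a) (\f.(\g.(\h.((f h) (g h))))))) ((\f.(\g.(\h.(f (g h))))) (\d.(\e.((d e) e))))) (\b.(\c.b)))
  Redex: ((\a.a) ((\a.a) (\f.(\g.(\h.((f h) (g h)))))))
  Redex: ((\a.a) (\f.(\g.(\h.((f h) (g h))))))
  Redex: ((\f.(\g.(\h.(f (g h))))) (\d.(\e.((d e) e))))
Total redexes: 3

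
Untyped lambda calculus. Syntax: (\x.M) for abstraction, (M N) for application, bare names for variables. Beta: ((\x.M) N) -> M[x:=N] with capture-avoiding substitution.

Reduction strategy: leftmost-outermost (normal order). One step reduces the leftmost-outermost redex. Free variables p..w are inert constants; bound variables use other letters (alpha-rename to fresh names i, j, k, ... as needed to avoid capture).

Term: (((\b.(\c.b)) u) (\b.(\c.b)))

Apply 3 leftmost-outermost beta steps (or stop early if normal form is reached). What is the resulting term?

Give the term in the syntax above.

Step 0: (((\b.(\c.b)) u) (\b.(\c.b)))
Step 1: ((\c.u) (\b.(\c.b)))
Step 2: u
Step 3: (normal form reached)

Answer: u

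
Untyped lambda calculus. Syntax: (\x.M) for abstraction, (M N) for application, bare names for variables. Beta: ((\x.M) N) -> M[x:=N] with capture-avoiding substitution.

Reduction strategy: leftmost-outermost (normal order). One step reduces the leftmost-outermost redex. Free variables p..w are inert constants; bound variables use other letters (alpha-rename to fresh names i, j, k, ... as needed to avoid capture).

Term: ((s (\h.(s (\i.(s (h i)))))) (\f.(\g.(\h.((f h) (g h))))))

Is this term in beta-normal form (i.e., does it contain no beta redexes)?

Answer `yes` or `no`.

Answer: yes

Derivation:
Term: ((s (\h.(s (\i.(s (h i)))))) (\f.(\g.(\h.((f h) (g h))))))
No beta redexes found.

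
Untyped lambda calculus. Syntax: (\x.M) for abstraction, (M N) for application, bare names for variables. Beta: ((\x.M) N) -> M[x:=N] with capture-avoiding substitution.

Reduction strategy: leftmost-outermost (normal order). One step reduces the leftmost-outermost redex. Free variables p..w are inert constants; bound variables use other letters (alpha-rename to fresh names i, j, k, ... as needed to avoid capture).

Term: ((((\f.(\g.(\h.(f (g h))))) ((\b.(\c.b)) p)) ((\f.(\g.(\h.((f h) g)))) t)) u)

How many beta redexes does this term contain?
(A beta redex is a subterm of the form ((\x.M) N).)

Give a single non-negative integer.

Answer: 3

Derivation:
Term: ((((\f.(\g.(\h.(f (g h))))) ((\b.(\c.b)) p)) ((\f.(\g.(\h.((f h) g)))) t)) u)
  Redex: ((\f.(\g.(\h.(f (g h))))) ((\b.(\c.b)) p))
  Redex: ((\b.(\c.b)) p)
  Redex: ((\f.(\g.(\h.((f h) g)))) t)
Total redexes: 3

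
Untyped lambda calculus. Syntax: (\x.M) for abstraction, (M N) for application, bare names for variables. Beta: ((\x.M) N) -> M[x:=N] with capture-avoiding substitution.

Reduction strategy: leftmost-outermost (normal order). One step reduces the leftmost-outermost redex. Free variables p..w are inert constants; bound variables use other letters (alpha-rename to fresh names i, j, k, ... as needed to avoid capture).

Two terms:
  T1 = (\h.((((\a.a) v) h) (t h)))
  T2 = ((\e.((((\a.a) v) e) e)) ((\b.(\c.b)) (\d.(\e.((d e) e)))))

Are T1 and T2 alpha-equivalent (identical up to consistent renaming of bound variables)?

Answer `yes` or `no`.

Answer: no

Derivation:
Term 1: (\h.((((\a.a) v) h) (t h)))
Term 2: ((\e.((((\a.a) v) e) e)) ((\b.(\c.b)) (\d.(\e.((d e) e)))))
Alpha-equivalence: compare structure up to binder renaming.
Result: False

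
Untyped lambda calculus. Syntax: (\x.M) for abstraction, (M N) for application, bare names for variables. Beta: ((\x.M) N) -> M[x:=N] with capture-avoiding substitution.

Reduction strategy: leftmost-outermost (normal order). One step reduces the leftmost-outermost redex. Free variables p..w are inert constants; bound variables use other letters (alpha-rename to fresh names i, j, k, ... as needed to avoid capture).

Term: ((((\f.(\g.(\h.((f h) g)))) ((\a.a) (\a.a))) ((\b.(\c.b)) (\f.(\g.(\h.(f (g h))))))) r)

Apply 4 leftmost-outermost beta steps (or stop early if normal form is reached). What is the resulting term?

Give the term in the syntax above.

Answer: (((\a.a) r) ((\b.(\c.b)) (\f.(\g.(\h.(f (g h)))))))

Derivation:
Step 0: ((((\f.(\g.(\h.((f h) g)))) ((\a.a) (\a.a))) ((\b.(\c.b)) (\f.(\g.(\h.(f (g h))))))) r)
Step 1: (((\g.(\h.((((\a.a) (\a.a)) h) g))) ((\b.(\c.b)) (\f.(\g.(\h.(f (g h))))))) r)
Step 2: ((\h.((((\a.a) (\a.a)) h) ((\b.(\c.b)) (\f.(\g.(\h.(f (g h)))))))) r)
Step 3: ((((\a.a) (\a.a)) r) ((\b.(\c.b)) (\f.(\g.(\h.(f (g h)))))))
Step 4: (((\a.a) r) ((\b.(\c.b)) (\f.(\g.(\h.(f (g h)))))))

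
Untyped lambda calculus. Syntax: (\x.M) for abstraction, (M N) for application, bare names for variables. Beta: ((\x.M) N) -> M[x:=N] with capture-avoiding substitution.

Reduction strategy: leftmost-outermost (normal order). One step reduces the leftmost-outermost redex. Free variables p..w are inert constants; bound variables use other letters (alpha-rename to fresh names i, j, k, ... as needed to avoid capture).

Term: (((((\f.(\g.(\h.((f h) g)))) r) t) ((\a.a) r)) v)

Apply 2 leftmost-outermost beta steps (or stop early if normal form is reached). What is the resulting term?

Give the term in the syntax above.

Step 0: (((((\f.(\g.(\h.((f h) g)))) r) t) ((\a.a) r)) v)
Step 1: ((((\g.(\h.((r h) g))) t) ((\a.a) r)) v)
Step 2: (((\h.((r h) t)) ((\a.a) r)) v)

Answer: (((\h.((r h) t)) ((\a.a) r)) v)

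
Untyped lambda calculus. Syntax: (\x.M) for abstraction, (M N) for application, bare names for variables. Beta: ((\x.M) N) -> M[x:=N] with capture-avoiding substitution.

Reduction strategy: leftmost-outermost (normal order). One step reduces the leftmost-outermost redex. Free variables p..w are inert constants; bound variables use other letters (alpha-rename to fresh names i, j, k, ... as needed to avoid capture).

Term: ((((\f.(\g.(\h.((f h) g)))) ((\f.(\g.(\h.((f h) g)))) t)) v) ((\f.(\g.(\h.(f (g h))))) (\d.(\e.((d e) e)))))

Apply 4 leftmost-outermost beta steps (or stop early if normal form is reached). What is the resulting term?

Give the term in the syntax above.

Step 0: ((((\f.(\g.(\h.((f h) g)))) ((\f.(\g.(\h.((f h) g)))) t)) v) ((\f.(\g.(\h.(f (g h))))) (\d.(\e.((d e) e)))))
Step 1: (((\g.(\h.((((\f.(\g.(\h.((f h) g)))) t) h) g))) v) ((\f.(\g.(\h.(f (g h))))) (\d.(\e.((d e) e)))))
Step 2: ((\h.((((\f.(\g.(\h.((f h) g)))) t) h) v)) ((\f.(\g.(\h.(f (g h))))) (\d.(\e.((d e) e)))))
Step 3: ((((\f.(\g.(\h.((f h) g)))) t) ((\f.(\g.(\h.(f (g h))))) (\d.(\e.((d e) e))))) v)
Step 4: (((\g.(\h.((t h) g))) ((\f.(\g.(\h.(f (g h))))) (\d.(\e.((d e) e))))) v)

Answer: (((\g.(\h.((t h) g))) ((\f.(\g.(\h.(f (g h))))) (\d.(\e.((d e) e))))) v)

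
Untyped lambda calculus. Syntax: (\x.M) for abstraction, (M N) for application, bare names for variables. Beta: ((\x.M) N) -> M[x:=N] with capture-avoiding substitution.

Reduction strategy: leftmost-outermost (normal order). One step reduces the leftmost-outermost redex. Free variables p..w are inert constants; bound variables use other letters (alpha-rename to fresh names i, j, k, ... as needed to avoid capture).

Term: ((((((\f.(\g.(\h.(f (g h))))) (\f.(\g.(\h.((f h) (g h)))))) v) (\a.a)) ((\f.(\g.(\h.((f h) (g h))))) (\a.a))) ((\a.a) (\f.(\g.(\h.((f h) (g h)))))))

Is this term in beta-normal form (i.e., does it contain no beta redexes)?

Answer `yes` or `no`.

Term: ((((((\f.(\g.(\h.(f (g h))))) (\f.(\g.(\h.((f h) (g h)))))) v) (\a.a)) ((\f.(\g.(\h.((f h) (g h))))) (\a.a))) ((\a.a) (\f.(\g.(\h.((f h) (g h)))))))
Found 3 beta redex(es).

Answer: no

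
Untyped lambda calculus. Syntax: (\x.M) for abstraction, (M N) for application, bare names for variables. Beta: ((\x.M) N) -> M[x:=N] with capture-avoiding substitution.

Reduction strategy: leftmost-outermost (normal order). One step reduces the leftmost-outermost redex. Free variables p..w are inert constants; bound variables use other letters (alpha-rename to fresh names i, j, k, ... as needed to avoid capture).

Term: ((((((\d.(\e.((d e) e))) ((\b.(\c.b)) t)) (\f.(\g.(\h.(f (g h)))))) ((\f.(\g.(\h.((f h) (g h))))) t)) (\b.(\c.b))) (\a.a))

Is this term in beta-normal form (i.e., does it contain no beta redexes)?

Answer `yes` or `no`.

Term: ((((((\d.(\e.((d e) e))) ((\b.(\c.b)) t)) (\f.(\g.(\h.(f (g h)))))) ((\f.(\g.(\h.((f h) (g h))))) t)) (\b.(\c.b))) (\a.a))
Found 3 beta redex(es).

Answer: no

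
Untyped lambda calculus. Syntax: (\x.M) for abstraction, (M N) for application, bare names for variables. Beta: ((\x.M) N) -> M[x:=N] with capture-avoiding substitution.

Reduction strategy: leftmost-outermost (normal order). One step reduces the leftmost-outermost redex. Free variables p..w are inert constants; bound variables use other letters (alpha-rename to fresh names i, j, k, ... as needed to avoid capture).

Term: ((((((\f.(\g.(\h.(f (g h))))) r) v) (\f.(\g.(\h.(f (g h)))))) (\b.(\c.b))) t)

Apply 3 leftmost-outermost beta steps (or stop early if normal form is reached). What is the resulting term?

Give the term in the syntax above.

Answer: (((r (v (\f.(\g.(\h.(f (g h))))))) (\b.(\c.b))) t)

Derivation:
Step 0: ((((((\f.(\g.(\h.(f (g h))))) r) v) (\f.(\g.(\h.(f (g h)))))) (\b.(\c.b))) t)
Step 1: (((((\g.(\h.(r (g h)))) v) (\f.(\g.(\h.(f (g h)))))) (\b.(\c.b))) t)
Step 2: ((((\h.(r (v h))) (\f.(\g.(\h.(f (g h)))))) (\b.(\c.b))) t)
Step 3: (((r (v (\f.(\g.(\h.(f (g h))))))) (\b.(\c.b))) t)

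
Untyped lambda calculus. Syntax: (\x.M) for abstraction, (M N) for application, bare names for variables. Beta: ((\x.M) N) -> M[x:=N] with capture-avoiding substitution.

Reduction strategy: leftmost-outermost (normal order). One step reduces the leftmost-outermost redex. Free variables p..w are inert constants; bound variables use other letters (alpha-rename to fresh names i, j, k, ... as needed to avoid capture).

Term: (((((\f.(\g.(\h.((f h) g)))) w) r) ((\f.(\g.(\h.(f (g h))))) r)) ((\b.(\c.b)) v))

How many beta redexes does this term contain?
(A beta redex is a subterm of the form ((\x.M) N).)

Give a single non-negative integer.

Answer: 3

Derivation:
Term: (((((\f.(\g.(\h.((f h) g)))) w) r) ((\f.(\g.(\h.(f (g h))))) r)) ((\b.(\c.b)) v))
  Redex: ((\f.(\g.(\h.((f h) g)))) w)
  Redex: ((\f.(\g.(\h.(f (g h))))) r)
  Redex: ((\b.(\c.b)) v)
Total redexes: 3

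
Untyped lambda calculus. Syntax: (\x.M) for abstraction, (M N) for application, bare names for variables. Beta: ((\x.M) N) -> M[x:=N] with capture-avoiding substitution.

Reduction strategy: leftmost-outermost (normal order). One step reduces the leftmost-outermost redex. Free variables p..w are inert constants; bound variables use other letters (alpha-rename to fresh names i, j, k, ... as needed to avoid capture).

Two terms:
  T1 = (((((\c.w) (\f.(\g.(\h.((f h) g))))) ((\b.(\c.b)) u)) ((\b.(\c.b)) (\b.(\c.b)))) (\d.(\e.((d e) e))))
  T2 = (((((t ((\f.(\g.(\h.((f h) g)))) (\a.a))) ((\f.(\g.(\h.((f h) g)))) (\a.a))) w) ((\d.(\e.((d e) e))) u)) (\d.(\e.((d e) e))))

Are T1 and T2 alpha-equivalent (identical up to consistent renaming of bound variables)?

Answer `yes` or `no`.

Answer: no

Derivation:
Term 1: (((((\c.w) (\f.(\g.(\h.((f h) g))))) ((\b.(\c.b)) u)) ((\b.(\c.b)) (\b.(\c.b)))) (\d.(\e.((d e) e))))
Term 2: (((((t ((\f.(\g.(\h.((f h) g)))) (\a.a))) ((\f.(\g.(\h.((f h) g)))) (\a.a))) w) ((\d.(\e.((d e) e))) u)) (\d.(\e.((d e) e))))
Alpha-equivalence: compare structure up to binder renaming.
Result: False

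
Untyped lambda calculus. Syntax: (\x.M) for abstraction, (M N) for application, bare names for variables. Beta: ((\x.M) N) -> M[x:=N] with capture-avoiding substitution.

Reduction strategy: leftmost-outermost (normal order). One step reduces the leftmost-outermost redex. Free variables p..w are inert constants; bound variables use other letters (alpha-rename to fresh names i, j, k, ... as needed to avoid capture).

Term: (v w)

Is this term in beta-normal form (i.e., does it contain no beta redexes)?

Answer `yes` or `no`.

Answer: yes

Derivation:
Term: (v w)
No beta redexes found.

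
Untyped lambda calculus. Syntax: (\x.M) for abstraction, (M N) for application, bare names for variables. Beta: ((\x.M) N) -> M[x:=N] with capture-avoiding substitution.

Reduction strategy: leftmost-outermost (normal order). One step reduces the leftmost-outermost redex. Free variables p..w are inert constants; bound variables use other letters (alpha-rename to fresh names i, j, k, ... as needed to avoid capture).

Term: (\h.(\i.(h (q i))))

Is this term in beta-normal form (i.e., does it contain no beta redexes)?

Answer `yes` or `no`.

Answer: yes

Derivation:
Term: (\h.(\i.(h (q i))))
No beta redexes found.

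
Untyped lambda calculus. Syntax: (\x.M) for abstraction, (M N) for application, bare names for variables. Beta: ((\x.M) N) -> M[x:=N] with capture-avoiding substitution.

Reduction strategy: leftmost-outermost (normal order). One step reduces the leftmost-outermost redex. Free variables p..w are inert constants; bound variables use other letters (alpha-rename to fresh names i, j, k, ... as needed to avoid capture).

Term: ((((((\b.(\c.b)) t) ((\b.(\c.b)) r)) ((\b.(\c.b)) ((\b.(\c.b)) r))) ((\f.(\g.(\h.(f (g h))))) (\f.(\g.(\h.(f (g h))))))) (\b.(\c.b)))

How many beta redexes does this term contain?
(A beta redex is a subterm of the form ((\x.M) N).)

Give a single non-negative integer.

Answer: 5

Derivation:
Term: ((((((\b.(\c.b)) t) ((\b.(\c.b)) r)) ((\b.(\c.b)) ((\b.(\c.b)) r))) ((\f.(\g.(\h.(f (g h))))) (\f.(\g.(\h.(f (g h))))))) (\b.(\c.b)))
  Redex: ((\b.(\c.b)) t)
  Redex: ((\b.(\c.b)) r)
  Redex: ((\b.(\c.b)) ((\b.(\c.b)) r))
  Redex: ((\b.(\c.b)) r)
  Redex: ((\f.(\g.(\h.(f (g h))))) (\f.(\g.(\h.(f (g h))))))
Total redexes: 5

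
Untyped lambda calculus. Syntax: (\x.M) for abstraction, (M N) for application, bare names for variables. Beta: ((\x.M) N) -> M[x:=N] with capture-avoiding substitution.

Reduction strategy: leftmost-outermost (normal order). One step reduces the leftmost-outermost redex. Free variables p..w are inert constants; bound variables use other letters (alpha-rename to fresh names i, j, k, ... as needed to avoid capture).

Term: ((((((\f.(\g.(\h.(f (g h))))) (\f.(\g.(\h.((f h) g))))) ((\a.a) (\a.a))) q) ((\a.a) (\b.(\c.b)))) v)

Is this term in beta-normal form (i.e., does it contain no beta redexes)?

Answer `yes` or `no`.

Answer: no

Derivation:
Term: ((((((\f.(\g.(\h.(f (g h))))) (\f.(\g.(\h.((f h) g))))) ((\a.a) (\a.a))) q) ((\a.a) (\b.(\c.b)))) v)
Found 3 beta redex(es).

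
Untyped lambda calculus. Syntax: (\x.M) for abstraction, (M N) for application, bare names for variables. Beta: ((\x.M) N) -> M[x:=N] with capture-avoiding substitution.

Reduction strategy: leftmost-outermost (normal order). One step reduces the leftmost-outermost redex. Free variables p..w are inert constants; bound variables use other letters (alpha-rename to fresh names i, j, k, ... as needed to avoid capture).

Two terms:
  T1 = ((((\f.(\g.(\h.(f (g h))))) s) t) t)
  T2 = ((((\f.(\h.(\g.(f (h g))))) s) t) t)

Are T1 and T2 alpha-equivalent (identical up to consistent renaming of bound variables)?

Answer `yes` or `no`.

Answer: yes

Derivation:
Term 1: ((((\f.(\g.(\h.(f (g h))))) s) t) t)
Term 2: ((((\f.(\h.(\g.(f (h g))))) s) t) t)
Alpha-equivalence: compare structure up to binder renaming.
Result: True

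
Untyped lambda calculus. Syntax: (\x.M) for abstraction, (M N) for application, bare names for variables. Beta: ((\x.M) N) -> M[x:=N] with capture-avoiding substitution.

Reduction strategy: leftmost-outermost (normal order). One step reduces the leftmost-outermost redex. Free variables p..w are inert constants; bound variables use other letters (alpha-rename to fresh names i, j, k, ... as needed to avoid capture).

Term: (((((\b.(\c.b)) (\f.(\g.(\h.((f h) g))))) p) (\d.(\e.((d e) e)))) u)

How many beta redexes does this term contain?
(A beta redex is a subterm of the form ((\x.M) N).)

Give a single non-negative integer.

Term: (((((\b.(\c.b)) (\f.(\g.(\h.((f h) g))))) p) (\d.(\e.((d e) e)))) u)
  Redex: ((\b.(\c.b)) (\f.(\g.(\h.((f h) g)))))
Total redexes: 1

Answer: 1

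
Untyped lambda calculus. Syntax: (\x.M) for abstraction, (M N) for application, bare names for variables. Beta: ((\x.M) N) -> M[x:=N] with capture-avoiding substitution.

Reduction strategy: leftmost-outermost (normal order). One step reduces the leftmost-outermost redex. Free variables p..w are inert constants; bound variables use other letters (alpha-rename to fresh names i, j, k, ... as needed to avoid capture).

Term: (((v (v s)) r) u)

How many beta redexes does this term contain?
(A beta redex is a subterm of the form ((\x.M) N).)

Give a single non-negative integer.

Term: (((v (v s)) r) u)
  (no redexes)
Total redexes: 0

Answer: 0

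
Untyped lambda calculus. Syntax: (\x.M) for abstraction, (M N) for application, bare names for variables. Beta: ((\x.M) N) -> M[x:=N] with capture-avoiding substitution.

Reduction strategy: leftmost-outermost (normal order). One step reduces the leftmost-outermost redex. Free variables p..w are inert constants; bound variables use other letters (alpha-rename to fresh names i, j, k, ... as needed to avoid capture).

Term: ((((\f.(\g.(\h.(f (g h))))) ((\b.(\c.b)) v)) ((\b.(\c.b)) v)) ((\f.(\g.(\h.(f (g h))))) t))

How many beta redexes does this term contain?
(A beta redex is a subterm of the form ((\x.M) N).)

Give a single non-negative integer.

Term: ((((\f.(\g.(\h.(f (g h))))) ((\b.(\c.b)) v)) ((\b.(\c.b)) v)) ((\f.(\g.(\h.(f (g h))))) t))
  Redex: ((\f.(\g.(\h.(f (g h))))) ((\b.(\c.b)) v))
  Redex: ((\b.(\c.b)) v)
  Redex: ((\b.(\c.b)) v)
  Redex: ((\f.(\g.(\h.(f (g h))))) t)
Total redexes: 4

Answer: 4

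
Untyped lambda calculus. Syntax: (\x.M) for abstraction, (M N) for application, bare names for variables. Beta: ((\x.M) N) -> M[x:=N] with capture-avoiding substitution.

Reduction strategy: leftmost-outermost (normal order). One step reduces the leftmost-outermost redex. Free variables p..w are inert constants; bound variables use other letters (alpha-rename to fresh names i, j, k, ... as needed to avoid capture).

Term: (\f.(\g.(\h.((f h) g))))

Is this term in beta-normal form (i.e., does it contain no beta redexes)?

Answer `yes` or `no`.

Answer: yes

Derivation:
Term: (\f.(\g.(\h.((f h) g))))
No beta redexes found.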